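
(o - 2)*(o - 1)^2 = o^3 - 4*o^2 + 5*o - 2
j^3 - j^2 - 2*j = j*(j - 2)*(j + 1)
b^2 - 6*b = b*(b - 6)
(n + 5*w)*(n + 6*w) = n^2 + 11*n*w + 30*w^2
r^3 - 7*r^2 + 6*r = r*(r - 6)*(r - 1)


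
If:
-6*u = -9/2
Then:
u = 3/4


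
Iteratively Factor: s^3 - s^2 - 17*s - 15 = (s - 5)*(s^2 + 4*s + 3) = (s - 5)*(s + 3)*(s + 1)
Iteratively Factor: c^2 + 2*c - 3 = (c - 1)*(c + 3)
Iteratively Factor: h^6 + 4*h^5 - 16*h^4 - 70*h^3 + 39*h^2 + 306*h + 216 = (h + 1)*(h^5 + 3*h^4 - 19*h^3 - 51*h^2 + 90*h + 216) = (h + 1)*(h + 2)*(h^4 + h^3 - 21*h^2 - 9*h + 108) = (h - 3)*(h + 1)*(h + 2)*(h^3 + 4*h^2 - 9*h - 36) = (h - 3)*(h + 1)*(h + 2)*(h + 4)*(h^2 - 9) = (h - 3)*(h + 1)*(h + 2)*(h + 3)*(h + 4)*(h - 3)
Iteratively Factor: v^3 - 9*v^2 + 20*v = (v - 4)*(v^2 - 5*v) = v*(v - 4)*(v - 5)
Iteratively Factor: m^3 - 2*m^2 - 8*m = (m - 4)*(m^2 + 2*m) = (m - 4)*(m + 2)*(m)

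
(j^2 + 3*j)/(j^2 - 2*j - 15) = j/(j - 5)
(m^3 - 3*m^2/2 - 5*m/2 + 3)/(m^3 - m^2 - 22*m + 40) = (m^2 + m/2 - 3/2)/(m^2 + m - 20)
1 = 1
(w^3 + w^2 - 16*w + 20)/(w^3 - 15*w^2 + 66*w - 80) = (w^2 + 3*w - 10)/(w^2 - 13*w + 40)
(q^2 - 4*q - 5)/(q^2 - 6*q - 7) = (q - 5)/(q - 7)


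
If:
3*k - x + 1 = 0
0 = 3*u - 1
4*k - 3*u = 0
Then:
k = 1/4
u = 1/3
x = 7/4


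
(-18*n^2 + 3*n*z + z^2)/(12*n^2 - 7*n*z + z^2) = (6*n + z)/(-4*n + z)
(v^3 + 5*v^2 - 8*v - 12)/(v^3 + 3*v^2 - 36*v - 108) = (v^2 - v - 2)/(v^2 - 3*v - 18)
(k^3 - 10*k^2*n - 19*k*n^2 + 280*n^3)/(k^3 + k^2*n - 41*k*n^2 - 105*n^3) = (k - 8*n)/(k + 3*n)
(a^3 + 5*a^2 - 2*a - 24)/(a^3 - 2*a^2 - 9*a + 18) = (a + 4)/(a - 3)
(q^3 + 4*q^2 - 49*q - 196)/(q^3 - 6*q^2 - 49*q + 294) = (q + 4)/(q - 6)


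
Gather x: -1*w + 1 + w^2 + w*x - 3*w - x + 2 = w^2 - 4*w + x*(w - 1) + 3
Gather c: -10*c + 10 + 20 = 30 - 10*c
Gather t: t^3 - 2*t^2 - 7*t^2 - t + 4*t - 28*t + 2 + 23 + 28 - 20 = t^3 - 9*t^2 - 25*t + 33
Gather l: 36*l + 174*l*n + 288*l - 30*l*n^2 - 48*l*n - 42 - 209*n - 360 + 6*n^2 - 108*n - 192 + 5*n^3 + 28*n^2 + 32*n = l*(-30*n^2 + 126*n + 324) + 5*n^3 + 34*n^2 - 285*n - 594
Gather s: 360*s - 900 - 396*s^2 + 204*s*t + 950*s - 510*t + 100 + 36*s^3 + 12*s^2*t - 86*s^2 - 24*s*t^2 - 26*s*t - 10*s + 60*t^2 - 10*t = 36*s^3 + s^2*(12*t - 482) + s*(-24*t^2 + 178*t + 1300) + 60*t^2 - 520*t - 800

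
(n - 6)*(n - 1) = n^2 - 7*n + 6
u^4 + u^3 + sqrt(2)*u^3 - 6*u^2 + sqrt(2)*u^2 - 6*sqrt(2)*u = u*(u - 2)*(u + 3)*(u + sqrt(2))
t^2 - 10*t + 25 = (t - 5)^2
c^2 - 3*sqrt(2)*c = c*(c - 3*sqrt(2))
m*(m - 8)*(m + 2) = m^3 - 6*m^2 - 16*m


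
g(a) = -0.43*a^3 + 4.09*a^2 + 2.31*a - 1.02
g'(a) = -1.29*a^2 + 8.18*a + 2.31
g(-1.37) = 4.60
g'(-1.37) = -11.32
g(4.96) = 58.59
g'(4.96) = 11.15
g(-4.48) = 109.38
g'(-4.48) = -60.23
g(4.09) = 47.43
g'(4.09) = 14.19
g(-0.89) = 0.47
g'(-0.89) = -5.99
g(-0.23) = -1.33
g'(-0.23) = 0.36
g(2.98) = 30.81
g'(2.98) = 15.23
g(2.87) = 29.13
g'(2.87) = 15.16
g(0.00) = -1.02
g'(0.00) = 2.31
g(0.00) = -1.02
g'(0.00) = 2.31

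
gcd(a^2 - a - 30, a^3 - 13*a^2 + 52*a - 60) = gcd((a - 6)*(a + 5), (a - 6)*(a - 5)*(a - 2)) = a - 6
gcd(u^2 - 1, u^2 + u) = u + 1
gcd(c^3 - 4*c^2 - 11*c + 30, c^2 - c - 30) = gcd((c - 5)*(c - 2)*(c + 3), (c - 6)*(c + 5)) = 1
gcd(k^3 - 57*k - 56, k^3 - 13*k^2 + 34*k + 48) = k^2 - 7*k - 8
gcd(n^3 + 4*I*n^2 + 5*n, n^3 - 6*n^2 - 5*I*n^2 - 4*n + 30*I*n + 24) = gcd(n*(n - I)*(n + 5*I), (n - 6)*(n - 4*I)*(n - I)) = n - I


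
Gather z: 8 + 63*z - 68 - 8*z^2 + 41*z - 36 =-8*z^2 + 104*z - 96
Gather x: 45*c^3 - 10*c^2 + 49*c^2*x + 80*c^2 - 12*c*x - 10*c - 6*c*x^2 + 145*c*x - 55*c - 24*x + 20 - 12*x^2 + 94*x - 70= 45*c^3 + 70*c^2 - 65*c + x^2*(-6*c - 12) + x*(49*c^2 + 133*c + 70) - 50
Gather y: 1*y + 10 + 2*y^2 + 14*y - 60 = 2*y^2 + 15*y - 50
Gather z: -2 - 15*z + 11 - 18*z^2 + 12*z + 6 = -18*z^2 - 3*z + 15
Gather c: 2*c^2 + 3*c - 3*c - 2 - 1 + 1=2*c^2 - 2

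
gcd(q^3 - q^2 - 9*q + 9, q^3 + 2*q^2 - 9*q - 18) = q^2 - 9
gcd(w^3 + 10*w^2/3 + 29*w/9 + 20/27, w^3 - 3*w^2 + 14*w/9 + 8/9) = w + 1/3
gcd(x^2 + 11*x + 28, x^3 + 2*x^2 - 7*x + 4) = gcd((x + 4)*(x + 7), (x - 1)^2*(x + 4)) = x + 4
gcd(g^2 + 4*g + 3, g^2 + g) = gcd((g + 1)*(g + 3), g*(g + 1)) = g + 1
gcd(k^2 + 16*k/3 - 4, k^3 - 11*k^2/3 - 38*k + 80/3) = k - 2/3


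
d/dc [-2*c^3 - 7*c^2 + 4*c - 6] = -6*c^2 - 14*c + 4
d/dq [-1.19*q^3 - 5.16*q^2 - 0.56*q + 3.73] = -3.57*q^2 - 10.32*q - 0.56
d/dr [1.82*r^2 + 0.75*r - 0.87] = 3.64*r + 0.75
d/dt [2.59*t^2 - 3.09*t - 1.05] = 5.18*t - 3.09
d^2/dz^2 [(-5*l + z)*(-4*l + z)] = 2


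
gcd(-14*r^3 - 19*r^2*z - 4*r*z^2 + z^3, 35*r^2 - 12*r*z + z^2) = -7*r + z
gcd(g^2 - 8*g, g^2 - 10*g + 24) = 1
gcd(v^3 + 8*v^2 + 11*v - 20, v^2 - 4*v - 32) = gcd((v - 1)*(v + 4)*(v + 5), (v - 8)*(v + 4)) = v + 4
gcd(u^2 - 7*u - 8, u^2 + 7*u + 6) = u + 1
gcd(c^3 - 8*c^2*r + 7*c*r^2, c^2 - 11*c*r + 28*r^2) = -c + 7*r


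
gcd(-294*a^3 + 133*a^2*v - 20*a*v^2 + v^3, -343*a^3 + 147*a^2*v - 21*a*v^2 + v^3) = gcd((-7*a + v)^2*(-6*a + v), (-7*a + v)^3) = 49*a^2 - 14*a*v + v^2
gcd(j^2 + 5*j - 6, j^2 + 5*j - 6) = j^2 + 5*j - 6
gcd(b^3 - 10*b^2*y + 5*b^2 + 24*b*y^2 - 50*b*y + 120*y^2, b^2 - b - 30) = b + 5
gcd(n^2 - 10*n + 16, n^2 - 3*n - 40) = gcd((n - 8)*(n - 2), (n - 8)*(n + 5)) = n - 8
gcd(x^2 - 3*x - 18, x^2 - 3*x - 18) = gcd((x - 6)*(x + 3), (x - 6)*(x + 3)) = x^2 - 3*x - 18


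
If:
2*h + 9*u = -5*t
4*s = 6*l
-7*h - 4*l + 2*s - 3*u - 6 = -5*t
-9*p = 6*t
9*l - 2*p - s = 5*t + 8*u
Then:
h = -2742*u/1981 - 1350/1981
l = 906*u/1981 + 264/1981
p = 1646*u/1981 - 360/1981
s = 1359*u/1981 + 396/1981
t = 540/1981 - 2469*u/1981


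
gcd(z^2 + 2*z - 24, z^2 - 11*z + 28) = z - 4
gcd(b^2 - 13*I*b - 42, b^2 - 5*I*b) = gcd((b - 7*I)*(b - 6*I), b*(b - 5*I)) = 1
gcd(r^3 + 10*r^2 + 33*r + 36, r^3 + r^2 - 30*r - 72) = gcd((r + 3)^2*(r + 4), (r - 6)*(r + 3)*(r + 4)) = r^2 + 7*r + 12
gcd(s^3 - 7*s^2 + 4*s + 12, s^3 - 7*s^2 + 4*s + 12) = s^3 - 7*s^2 + 4*s + 12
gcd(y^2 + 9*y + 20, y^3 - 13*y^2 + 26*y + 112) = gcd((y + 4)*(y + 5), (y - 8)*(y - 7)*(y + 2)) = 1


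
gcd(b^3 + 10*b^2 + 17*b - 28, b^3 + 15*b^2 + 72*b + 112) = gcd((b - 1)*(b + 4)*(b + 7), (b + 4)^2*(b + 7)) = b^2 + 11*b + 28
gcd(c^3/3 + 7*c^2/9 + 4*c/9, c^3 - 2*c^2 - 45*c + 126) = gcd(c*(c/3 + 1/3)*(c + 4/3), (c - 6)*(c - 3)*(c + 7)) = 1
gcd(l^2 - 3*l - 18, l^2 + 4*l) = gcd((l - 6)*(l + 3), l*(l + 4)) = 1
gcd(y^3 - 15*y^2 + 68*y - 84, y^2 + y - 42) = y - 6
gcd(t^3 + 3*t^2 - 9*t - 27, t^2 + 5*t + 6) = t + 3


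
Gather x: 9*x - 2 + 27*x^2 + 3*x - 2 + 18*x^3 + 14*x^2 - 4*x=18*x^3 + 41*x^2 + 8*x - 4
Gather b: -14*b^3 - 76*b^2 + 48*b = -14*b^3 - 76*b^2 + 48*b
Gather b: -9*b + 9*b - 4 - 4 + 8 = 0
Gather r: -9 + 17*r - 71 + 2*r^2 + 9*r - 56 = 2*r^2 + 26*r - 136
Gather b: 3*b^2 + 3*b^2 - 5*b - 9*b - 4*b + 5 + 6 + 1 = 6*b^2 - 18*b + 12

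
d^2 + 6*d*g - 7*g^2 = (d - g)*(d + 7*g)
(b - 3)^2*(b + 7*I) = b^3 - 6*b^2 + 7*I*b^2 + 9*b - 42*I*b + 63*I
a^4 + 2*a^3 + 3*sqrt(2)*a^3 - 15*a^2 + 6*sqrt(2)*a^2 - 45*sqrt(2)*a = a*(a - 3)*(a + 5)*(a + 3*sqrt(2))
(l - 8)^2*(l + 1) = l^3 - 15*l^2 + 48*l + 64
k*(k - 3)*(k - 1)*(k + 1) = k^4 - 3*k^3 - k^2 + 3*k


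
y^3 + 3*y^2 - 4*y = y*(y - 1)*(y + 4)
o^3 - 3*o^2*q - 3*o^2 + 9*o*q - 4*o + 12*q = (o - 4)*(o + 1)*(o - 3*q)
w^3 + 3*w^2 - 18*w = w*(w - 3)*(w + 6)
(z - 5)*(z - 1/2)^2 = z^3 - 6*z^2 + 21*z/4 - 5/4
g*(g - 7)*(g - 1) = g^3 - 8*g^2 + 7*g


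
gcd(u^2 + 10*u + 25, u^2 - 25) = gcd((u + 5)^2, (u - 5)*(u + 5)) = u + 5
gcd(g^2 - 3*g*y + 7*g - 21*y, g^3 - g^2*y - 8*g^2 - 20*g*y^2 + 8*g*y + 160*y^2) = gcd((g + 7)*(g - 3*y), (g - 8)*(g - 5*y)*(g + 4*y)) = 1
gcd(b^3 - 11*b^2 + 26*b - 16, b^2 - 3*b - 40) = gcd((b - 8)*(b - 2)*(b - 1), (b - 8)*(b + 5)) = b - 8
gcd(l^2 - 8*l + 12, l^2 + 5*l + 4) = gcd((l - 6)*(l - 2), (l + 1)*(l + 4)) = 1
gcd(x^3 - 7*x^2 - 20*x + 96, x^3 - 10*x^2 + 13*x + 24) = x^2 - 11*x + 24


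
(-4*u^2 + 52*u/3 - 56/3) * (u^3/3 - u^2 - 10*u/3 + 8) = -4*u^5/3 + 88*u^4/9 - 92*u^3/9 - 640*u^2/9 + 1808*u/9 - 448/3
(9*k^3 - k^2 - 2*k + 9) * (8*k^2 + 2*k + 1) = 72*k^5 + 10*k^4 - 9*k^3 + 67*k^2 + 16*k + 9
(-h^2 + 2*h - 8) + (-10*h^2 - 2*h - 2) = -11*h^2 - 10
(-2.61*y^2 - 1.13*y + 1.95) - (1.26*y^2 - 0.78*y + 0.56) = -3.87*y^2 - 0.35*y + 1.39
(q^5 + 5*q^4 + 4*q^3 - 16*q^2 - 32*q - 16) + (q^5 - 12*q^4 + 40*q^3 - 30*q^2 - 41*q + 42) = 2*q^5 - 7*q^4 + 44*q^3 - 46*q^2 - 73*q + 26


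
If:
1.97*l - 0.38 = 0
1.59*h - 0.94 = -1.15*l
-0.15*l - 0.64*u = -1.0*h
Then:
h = 0.45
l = 0.19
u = 0.66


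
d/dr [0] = 0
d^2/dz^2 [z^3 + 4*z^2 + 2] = 6*z + 8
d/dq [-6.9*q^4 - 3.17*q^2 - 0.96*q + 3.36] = -27.6*q^3 - 6.34*q - 0.96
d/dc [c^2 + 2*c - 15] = 2*c + 2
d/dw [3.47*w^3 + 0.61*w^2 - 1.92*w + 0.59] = 10.41*w^2 + 1.22*w - 1.92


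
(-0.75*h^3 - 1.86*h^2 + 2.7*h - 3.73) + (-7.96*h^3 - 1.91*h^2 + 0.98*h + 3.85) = -8.71*h^3 - 3.77*h^2 + 3.68*h + 0.12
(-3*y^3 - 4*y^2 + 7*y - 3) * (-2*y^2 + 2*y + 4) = 6*y^5 + 2*y^4 - 34*y^3 + 4*y^2 + 22*y - 12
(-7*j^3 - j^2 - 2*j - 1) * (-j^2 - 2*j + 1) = 7*j^5 + 15*j^4 - 3*j^3 + 4*j^2 - 1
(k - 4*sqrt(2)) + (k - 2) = 2*k - 4*sqrt(2) - 2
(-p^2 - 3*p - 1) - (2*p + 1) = -p^2 - 5*p - 2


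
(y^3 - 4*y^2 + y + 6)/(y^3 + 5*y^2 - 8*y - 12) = (y - 3)/(y + 6)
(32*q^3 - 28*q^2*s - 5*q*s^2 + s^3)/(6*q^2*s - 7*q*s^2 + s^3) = (32*q^2 + 4*q*s - s^2)/(s*(6*q - s))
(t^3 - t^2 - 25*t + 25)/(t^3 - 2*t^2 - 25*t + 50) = (t - 1)/(t - 2)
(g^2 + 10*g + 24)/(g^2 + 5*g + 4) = (g + 6)/(g + 1)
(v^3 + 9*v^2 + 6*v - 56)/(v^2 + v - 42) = (v^2 + 2*v - 8)/(v - 6)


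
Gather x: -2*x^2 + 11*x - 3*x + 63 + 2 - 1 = -2*x^2 + 8*x + 64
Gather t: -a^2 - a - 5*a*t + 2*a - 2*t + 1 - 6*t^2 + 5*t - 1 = -a^2 + a - 6*t^2 + t*(3 - 5*a)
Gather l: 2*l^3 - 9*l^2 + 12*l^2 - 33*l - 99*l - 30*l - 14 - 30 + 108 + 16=2*l^3 + 3*l^2 - 162*l + 80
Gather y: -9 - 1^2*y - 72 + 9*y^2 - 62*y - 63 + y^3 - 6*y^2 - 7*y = y^3 + 3*y^2 - 70*y - 144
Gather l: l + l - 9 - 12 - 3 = 2*l - 24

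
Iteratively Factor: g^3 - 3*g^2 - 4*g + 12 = (g - 3)*(g^2 - 4) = (g - 3)*(g + 2)*(g - 2)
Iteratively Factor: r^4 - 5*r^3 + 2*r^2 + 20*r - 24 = (r - 3)*(r^3 - 2*r^2 - 4*r + 8) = (r - 3)*(r + 2)*(r^2 - 4*r + 4) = (r - 3)*(r - 2)*(r + 2)*(r - 2)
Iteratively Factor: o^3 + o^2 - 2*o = (o + 2)*(o^2 - o) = (o - 1)*(o + 2)*(o)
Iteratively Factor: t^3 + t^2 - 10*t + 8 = (t + 4)*(t^2 - 3*t + 2) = (t - 1)*(t + 4)*(t - 2)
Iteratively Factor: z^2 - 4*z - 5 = (z + 1)*(z - 5)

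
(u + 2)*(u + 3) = u^2 + 5*u + 6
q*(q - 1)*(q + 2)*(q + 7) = q^4 + 8*q^3 + 5*q^2 - 14*q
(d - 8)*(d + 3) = d^2 - 5*d - 24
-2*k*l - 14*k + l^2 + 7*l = (-2*k + l)*(l + 7)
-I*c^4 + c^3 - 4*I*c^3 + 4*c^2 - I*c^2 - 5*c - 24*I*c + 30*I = (c + 5)*(c - 2*I)*(c + 3*I)*(-I*c + I)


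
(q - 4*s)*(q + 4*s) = q^2 - 16*s^2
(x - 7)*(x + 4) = x^2 - 3*x - 28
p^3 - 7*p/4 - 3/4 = (p - 3/2)*(p + 1/2)*(p + 1)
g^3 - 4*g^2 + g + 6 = (g - 3)*(g - 2)*(g + 1)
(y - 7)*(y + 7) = y^2 - 49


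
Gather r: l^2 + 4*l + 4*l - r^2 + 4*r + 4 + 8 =l^2 + 8*l - r^2 + 4*r + 12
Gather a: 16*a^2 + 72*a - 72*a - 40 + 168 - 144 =16*a^2 - 16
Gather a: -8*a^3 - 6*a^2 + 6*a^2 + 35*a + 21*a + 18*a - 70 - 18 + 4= -8*a^3 + 74*a - 84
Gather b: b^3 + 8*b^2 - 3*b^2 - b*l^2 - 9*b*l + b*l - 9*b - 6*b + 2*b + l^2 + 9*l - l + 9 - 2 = b^3 + 5*b^2 + b*(-l^2 - 8*l - 13) + l^2 + 8*l + 7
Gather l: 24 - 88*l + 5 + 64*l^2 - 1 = 64*l^2 - 88*l + 28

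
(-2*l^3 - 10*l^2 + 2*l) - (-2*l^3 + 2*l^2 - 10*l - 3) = -12*l^2 + 12*l + 3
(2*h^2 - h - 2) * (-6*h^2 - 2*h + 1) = -12*h^4 + 2*h^3 + 16*h^2 + 3*h - 2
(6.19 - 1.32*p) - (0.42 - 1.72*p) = 0.4*p + 5.77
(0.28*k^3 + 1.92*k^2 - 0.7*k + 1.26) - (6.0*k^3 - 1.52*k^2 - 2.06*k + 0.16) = -5.72*k^3 + 3.44*k^2 + 1.36*k + 1.1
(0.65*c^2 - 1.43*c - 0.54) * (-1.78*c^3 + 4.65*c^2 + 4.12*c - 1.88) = -1.157*c^5 + 5.5679*c^4 - 3.0103*c^3 - 9.6246*c^2 + 0.4636*c + 1.0152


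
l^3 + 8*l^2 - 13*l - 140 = (l - 4)*(l + 5)*(l + 7)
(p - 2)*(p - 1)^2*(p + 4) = p^4 - 11*p^2 + 18*p - 8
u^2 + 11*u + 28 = (u + 4)*(u + 7)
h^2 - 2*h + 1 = (h - 1)^2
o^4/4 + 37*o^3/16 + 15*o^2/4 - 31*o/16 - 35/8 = (o/4 + 1/2)*(o - 1)*(o + 5/4)*(o + 7)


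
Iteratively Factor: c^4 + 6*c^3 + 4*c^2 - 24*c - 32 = (c - 2)*(c^3 + 8*c^2 + 20*c + 16) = (c - 2)*(c + 2)*(c^2 + 6*c + 8) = (c - 2)*(c + 2)*(c + 4)*(c + 2)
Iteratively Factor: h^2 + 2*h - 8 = (h - 2)*(h + 4)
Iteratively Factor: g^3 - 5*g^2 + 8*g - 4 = (g - 2)*(g^2 - 3*g + 2) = (g - 2)^2*(g - 1)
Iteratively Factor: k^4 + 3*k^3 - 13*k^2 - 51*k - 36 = (k + 3)*(k^3 - 13*k - 12) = (k + 1)*(k + 3)*(k^2 - k - 12) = (k + 1)*(k + 3)^2*(k - 4)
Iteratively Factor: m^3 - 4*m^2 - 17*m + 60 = (m - 5)*(m^2 + m - 12) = (m - 5)*(m + 4)*(m - 3)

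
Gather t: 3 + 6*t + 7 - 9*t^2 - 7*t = -9*t^2 - t + 10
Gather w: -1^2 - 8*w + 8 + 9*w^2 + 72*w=9*w^2 + 64*w + 7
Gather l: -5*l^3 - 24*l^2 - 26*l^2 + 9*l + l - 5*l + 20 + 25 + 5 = -5*l^3 - 50*l^2 + 5*l + 50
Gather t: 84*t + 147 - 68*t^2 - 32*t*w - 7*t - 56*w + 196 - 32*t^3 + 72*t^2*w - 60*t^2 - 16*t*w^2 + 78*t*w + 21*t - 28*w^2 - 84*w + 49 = -32*t^3 + t^2*(72*w - 128) + t*(-16*w^2 + 46*w + 98) - 28*w^2 - 140*w + 392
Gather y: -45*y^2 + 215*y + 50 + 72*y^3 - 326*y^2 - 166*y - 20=72*y^3 - 371*y^2 + 49*y + 30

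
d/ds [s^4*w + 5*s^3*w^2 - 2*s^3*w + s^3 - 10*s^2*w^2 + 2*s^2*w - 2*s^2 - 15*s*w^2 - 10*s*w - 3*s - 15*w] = 4*s^3*w + 15*s^2*w^2 - 6*s^2*w + 3*s^2 - 20*s*w^2 + 4*s*w - 4*s - 15*w^2 - 10*w - 3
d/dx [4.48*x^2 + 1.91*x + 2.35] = 8.96*x + 1.91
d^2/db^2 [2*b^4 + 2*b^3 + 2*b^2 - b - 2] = 24*b^2 + 12*b + 4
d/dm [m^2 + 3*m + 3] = 2*m + 3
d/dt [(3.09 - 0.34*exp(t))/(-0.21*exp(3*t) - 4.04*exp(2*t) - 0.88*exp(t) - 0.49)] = (-0.1428*exp(3*t) + 0.5731*exp(2*t) + 24.9672*exp(t) + 2.8858)*exp(t)/(0.0441*exp(6*t) + 1.6968*exp(5*t) + 16.6912*exp(4*t) + 7.3162*exp(3*t) + 4.7336*exp(2*t) + 0.8624*exp(t) + 0.2401)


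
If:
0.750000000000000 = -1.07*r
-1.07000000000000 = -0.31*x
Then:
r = -0.70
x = 3.45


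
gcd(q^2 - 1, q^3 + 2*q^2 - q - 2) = q^2 - 1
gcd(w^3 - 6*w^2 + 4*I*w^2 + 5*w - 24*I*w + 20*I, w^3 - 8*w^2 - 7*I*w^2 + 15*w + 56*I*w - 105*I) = w - 5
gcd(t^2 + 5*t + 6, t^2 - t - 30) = 1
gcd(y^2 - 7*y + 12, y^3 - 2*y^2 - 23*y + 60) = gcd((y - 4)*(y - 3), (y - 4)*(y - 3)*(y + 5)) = y^2 - 7*y + 12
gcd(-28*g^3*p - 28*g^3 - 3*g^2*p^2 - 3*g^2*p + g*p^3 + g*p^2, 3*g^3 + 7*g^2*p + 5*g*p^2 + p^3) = 1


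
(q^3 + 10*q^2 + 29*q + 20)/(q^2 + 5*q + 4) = q + 5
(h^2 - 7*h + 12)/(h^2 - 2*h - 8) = (h - 3)/(h + 2)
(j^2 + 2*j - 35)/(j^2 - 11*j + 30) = (j + 7)/(j - 6)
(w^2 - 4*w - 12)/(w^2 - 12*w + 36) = (w + 2)/(w - 6)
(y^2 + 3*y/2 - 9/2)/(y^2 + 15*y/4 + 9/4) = 2*(2*y - 3)/(4*y + 3)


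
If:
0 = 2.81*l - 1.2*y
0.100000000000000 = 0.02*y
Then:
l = 2.14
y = 5.00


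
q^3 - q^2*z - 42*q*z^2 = q*(q - 7*z)*(q + 6*z)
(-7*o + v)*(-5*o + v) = 35*o^2 - 12*o*v + v^2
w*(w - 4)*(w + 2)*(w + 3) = w^4 + w^3 - 14*w^2 - 24*w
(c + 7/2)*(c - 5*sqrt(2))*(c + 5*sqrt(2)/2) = c^3 - 5*sqrt(2)*c^2/2 + 7*c^2/2 - 25*c - 35*sqrt(2)*c/4 - 175/2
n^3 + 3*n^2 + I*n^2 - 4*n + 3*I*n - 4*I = (n - 1)*(n + 4)*(n + I)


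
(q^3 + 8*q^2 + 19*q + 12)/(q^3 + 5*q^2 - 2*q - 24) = (q + 1)/(q - 2)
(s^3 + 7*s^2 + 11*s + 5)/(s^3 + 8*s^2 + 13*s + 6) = (s + 5)/(s + 6)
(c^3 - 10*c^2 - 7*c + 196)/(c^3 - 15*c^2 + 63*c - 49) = (c + 4)/(c - 1)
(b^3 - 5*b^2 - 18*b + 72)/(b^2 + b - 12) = b - 6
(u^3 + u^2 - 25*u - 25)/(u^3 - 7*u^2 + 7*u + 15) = (u + 5)/(u - 3)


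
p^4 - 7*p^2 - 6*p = p*(p - 3)*(p + 1)*(p + 2)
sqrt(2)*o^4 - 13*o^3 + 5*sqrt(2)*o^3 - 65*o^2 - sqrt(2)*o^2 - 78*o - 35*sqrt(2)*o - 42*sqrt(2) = (o + 2)*(o + 3)*(o - 7*sqrt(2))*(sqrt(2)*o + 1)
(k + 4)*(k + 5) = k^2 + 9*k + 20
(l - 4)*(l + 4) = l^2 - 16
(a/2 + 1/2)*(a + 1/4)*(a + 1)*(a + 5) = a^4/2 + 29*a^3/8 + 51*a^2/8 + 31*a/8 + 5/8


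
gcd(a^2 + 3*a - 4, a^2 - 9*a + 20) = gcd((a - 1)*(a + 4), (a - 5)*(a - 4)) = 1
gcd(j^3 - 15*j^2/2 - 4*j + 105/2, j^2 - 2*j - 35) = j - 7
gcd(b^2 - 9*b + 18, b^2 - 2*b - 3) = b - 3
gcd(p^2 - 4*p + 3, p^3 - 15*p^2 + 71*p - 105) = p - 3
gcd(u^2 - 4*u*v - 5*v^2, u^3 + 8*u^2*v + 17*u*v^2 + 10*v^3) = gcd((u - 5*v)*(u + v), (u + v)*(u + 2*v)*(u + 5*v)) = u + v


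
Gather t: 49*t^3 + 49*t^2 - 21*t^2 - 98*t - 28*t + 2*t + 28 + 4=49*t^3 + 28*t^2 - 124*t + 32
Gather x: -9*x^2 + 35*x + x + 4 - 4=-9*x^2 + 36*x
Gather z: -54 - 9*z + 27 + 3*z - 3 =-6*z - 30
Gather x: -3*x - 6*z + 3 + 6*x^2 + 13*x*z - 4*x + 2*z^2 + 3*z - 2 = 6*x^2 + x*(13*z - 7) + 2*z^2 - 3*z + 1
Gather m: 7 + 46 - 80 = -27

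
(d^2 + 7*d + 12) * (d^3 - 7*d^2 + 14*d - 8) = d^5 - 23*d^3 + 6*d^2 + 112*d - 96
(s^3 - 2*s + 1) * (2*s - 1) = 2*s^4 - s^3 - 4*s^2 + 4*s - 1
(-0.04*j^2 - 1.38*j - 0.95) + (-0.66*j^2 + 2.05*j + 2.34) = -0.7*j^2 + 0.67*j + 1.39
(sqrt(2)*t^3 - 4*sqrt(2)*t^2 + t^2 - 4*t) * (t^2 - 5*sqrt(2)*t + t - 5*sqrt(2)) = sqrt(2)*t^5 - 9*t^4 - 3*sqrt(2)*t^4 - 9*sqrt(2)*t^3 + 27*t^3 + 15*sqrt(2)*t^2 + 36*t^2 + 20*sqrt(2)*t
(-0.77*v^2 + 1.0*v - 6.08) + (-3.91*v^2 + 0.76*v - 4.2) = -4.68*v^2 + 1.76*v - 10.28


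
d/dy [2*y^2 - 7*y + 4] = 4*y - 7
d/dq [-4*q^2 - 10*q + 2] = -8*q - 10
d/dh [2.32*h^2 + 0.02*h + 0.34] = 4.64*h + 0.02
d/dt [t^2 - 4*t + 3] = 2*t - 4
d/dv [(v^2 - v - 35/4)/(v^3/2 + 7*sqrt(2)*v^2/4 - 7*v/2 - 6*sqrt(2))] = 2*(2*(2*v - 1)*(2*v^3 + 7*sqrt(2)*v^2 - 14*v - 24*sqrt(2)) + (-4*v^2 + 4*v + 35)*(3*v^2 + 7*sqrt(2)*v - 7))/(2*v^3 + 7*sqrt(2)*v^2 - 14*v - 24*sqrt(2))^2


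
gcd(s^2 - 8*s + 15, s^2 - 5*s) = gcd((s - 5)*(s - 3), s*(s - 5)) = s - 5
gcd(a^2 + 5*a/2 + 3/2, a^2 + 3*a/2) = a + 3/2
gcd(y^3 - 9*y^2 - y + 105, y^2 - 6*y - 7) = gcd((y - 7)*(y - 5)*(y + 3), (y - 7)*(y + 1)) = y - 7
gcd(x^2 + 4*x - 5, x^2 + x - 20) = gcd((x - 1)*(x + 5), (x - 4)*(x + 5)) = x + 5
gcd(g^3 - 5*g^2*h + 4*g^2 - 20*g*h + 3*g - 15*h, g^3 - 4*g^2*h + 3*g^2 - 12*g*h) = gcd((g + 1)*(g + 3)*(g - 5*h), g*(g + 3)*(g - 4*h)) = g + 3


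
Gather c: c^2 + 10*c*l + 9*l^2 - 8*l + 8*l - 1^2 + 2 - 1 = c^2 + 10*c*l + 9*l^2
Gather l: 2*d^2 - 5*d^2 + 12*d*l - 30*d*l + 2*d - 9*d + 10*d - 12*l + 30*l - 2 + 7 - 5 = -3*d^2 + 3*d + l*(18 - 18*d)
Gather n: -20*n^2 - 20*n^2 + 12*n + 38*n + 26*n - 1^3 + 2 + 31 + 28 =-40*n^2 + 76*n + 60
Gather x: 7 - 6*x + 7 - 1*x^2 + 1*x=-x^2 - 5*x + 14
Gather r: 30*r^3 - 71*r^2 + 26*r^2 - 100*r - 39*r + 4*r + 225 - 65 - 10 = 30*r^3 - 45*r^2 - 135*r + 150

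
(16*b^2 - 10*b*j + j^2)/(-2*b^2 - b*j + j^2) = (-8*b + j)/(b + j)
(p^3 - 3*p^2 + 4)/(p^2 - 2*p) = p - 1 - 2/p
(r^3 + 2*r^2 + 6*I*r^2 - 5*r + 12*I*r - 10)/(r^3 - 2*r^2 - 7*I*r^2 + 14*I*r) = (r^3 + r^2*(2 + 6*I) + r*(-5 + 12*I) - 10)/(r*(r^2 + r*(-2 - 7*I) + 14*I))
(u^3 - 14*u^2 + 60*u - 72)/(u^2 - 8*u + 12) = u - 6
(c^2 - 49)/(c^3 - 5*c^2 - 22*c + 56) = (c + 7)/(c^2 + 2*c - 8)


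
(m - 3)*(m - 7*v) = m^2 - 7*m*v - 3*m + 21*v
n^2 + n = n*(n + 1)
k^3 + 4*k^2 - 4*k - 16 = (k - 2)*(k + 2)*(k + 4)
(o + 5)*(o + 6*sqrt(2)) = o^2 + 5*o + 6*sqrt(2)*o + 30*sqrt(2)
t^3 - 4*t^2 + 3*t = t*(t - 3)*(t - 1)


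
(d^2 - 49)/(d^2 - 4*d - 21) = (d + 7)/(d + 3)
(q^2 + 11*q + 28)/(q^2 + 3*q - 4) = (q + 7)/(q - 1)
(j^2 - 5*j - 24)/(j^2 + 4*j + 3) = (j - 8)/(j + 1)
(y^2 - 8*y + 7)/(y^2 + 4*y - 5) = (y - 7)/(y + 5)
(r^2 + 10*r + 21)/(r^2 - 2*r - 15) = (r + 7)/(r - 5)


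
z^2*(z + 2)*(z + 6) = z^4 + 8*z^3 + 12*z^2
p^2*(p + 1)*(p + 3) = p^4 + 4*p^3 + 3*p^2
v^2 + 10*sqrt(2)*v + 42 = (v + 3*sqrt(2))*(v + 7*sqrt(2))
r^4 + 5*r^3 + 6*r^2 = r^2*(r + 2)*(r + 3)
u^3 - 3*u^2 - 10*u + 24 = (u - 4)*(u - 2)*(u + 3)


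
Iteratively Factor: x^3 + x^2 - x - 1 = (x + 1)*(x^2 - 1) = (x + 1)^2*(x - 1)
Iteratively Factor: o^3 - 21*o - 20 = (o - 5)*(o^2 + 5*o + 4) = (o - 5)*(o + 1)*(o + 4)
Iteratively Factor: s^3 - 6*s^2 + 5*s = (s)*(s^2 - 6*s + 5) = s*(s - 1)*(s - 5)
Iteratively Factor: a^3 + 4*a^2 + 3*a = (a)*(a^2 + 4*a + 3) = a*(a + 3)*(a + 1)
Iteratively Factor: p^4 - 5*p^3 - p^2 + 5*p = (p + 1)*(p^3 - 6*p^2 + 5*p) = (p - 5)*(p + 1)*(p^2 - p) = (p - 5)*(p - 1)*(p + 1)*(p)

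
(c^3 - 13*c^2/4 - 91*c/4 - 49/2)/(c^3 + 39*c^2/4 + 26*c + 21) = (c - 7)/(c + 6)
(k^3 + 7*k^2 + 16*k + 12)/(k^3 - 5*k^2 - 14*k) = (k^2 + 5*k + 6)/(k*(k - 7))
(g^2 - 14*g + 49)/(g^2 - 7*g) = (g - 7)/g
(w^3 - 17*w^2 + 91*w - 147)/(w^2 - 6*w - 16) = (-w^3 + 17*w^2 - 91*w + 147)/(-w^2 + 6*w + 16)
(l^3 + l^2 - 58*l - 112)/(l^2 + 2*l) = l - 1 - 56/l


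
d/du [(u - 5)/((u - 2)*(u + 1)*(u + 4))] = 2*(-u^3 + 6*u^2 + 15*u - 19)/(u^6 + 6*u^5 - 3*u^4 - 52*u^3 - 12*u^2 + 96*u + 64)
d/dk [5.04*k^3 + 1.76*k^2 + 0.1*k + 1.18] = 15.12*k^2 + 3.52*k + 0.1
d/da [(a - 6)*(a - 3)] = 2*a - 9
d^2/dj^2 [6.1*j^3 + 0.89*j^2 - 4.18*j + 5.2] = 36.6*j + 1.78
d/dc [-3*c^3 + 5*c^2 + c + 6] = -9*c^2 + 10*c + 1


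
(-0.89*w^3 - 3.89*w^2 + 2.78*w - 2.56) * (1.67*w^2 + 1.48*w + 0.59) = -1.4863*w^5 - 7.8135*w^4 - 1.6397*w^3 - 2.4559*w^2 - 2.1486*w - 1.5104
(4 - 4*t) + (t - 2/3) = 10/3 - 3*t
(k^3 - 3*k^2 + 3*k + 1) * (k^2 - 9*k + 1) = k^5 - 12*k^4 + 31*k^3 - 29*k^2 - 6*k + 1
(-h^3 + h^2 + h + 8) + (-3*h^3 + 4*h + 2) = -4*h^3 + h^2 + 5*h + 10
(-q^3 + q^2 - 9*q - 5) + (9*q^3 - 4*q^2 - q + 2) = 8*q^3 - 3*q^2 - 10*q - 3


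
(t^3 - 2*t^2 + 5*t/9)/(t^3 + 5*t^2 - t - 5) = t*(9*t^2 - 18*t + 5)/(9*(t^3 + 5*t^2 - t - 5))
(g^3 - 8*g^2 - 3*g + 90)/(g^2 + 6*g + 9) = (g^2 - 11*g + 30)/(g + 3)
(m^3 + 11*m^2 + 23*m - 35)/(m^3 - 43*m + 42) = (m + 5)/(m - 6)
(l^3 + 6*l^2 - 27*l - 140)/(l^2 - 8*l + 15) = (l^2 + 11*l + 28)/(l - 3)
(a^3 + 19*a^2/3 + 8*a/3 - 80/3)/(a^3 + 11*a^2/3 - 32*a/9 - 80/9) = 3*(a + 4)/(3*a + 4)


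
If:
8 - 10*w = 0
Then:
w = 4/5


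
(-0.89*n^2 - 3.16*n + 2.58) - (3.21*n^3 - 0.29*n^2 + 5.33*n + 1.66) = -3.21*n^3 - 0.6*n^2 - 8.49*n + 0.92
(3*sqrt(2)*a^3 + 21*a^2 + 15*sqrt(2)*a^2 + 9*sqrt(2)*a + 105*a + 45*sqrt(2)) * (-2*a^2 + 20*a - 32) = -6*sqrt(2)*a^5 - 42*a^4 + 30*sqrt(2)*a^4 + 210*a^3 + 186*sqrt(2)*a^3 - 390*sqrt(2)*a^2 + 1428*a^2 - 3360*a + 612*sqrt(2)*a - 1440*sqrt(2)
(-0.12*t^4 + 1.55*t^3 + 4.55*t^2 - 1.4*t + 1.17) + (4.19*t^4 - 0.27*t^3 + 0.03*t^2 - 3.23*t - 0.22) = 4.07*t^4 + 1.28*t^3 + 4.58*t^2 - 4.63*t + 0.95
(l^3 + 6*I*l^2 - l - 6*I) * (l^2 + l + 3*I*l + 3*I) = l^5 + l^4 + 9*I*l^4 - 19*l^3 + 9*I*l^3 - 19*l^2 - 9*I*l^2 + 18*l - 9*I*l + 18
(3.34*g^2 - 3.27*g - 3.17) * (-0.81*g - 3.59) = -2.7054*g^3 - 9.3419*g^2 + 14.307*g + 11.3803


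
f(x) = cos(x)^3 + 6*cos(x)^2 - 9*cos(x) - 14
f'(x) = -3*sin(x)*cos(x)^2 - 12*sin(x)*cos(x) + 9*sin(x)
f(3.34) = -0.35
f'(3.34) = -3.52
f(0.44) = -16.49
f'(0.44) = -1.84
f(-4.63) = -13.22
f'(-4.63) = 9.93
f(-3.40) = -0.59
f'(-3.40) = 4.55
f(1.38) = -15.48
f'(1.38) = 6.50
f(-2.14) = -7.56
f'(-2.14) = -12.29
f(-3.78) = -3.42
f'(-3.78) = 9.95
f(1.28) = -16.06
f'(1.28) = 5.09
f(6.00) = -16.22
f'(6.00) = 1.48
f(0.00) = -16.00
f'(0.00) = 0.00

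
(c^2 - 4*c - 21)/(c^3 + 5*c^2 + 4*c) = (c^2 - 4*c - 21)/(c*(c^2 + 5*c + 4))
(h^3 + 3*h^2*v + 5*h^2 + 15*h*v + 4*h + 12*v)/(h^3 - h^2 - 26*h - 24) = (h + 3*v)/(h - 6)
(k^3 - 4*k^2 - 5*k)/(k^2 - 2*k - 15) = k*(k + 1)/(k + 3)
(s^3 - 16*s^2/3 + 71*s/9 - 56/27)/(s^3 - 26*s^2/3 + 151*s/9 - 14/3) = (s - 8/3)/(s - 6)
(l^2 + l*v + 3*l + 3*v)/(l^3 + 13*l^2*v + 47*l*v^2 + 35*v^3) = (l + 3)/(l^2 + 12*l*v + 35*v^2)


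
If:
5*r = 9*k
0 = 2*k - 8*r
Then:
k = 0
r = 0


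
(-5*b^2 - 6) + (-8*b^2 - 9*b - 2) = -13*b^2 - 9*b - 8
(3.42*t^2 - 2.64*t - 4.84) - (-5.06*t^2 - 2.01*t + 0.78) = 8.48*t^2 - 0.63*t - 5.62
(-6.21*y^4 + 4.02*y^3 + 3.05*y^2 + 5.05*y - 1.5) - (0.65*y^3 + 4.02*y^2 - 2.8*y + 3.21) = -6.21*y^4 + 3.37*y^3 - 0.97*y^2 + 7.85*y - 4.71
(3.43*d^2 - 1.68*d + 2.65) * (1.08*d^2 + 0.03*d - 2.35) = 3.7044*d^4 - 1.7115*d^3 - 5.2489*d^2 + 4.0275*d - 6.2275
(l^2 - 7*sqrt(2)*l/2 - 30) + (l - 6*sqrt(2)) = l^2 - 7*sqrt(2)*l/2 + l - 30 - 6*sqrt(2)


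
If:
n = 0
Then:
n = 0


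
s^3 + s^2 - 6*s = s*(s - 2)*(s + 3)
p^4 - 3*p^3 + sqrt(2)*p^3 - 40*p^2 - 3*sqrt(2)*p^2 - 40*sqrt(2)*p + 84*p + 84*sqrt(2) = (p - 7)*(p - 2)*(p + 6)*(p + sqrt(2))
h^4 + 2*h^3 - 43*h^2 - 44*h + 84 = (h - 6)*(h - 1)*(h + 2)*(h + 7)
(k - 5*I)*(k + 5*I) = k^2 + 25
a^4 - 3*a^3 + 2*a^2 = a^2*(a - 2)*(a - 1)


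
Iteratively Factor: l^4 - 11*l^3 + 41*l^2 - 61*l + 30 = (l - 1)*(l^3 - 10*l^2 + 31*l - 30) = (l - 5)*(l - 1)*(l^2 - 5*l + 6) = (l - 5)*(l - 2)*(l - 1)*(l - 3)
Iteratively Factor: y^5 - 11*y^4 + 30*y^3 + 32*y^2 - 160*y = (y - 5)*(y^4 - 6*y^3 + 32*y) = (y - 5)*(y - 4)*(y^3 - 2*y^2 - 8*y) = (y - 5)*(y - 4)*(y + 2)*(y^2 - 4*y) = (y - 5)*(y - 4)^2*(y + 2)*(y)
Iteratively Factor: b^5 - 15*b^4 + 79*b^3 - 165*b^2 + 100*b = (b - 4)*(b^4 - 11*b^3 + 35*b^2 - 25*b) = (b - 4)*(b - 1)*(b^3 - 10*b^2 + 25*b) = (b - 5)*(b - 4)*(b - 1)*(b^2 - 5*b) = b*(b - 5)*(b - 4)*(b - 1)*(b - 5)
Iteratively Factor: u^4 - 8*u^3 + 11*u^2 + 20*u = (u + 1)*(u^3 - 9*u^2 + 20*u) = (u - 5)*(u + 1)*(u^2 - 4*u) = u*(u - 5)*(u + 1)*(u - 4)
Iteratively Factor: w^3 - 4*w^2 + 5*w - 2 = (w - 1)*(w^2 - 3*w + 2) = (w - 2)*(w - 1)*(w - 1)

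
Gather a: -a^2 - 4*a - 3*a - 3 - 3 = -a^2 - 7*a - 6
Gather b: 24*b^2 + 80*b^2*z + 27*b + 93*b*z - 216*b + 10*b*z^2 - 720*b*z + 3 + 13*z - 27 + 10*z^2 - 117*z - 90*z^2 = b^2*(80*z + 24) + b*(10*z^2 - 627*z - 189) - 80*z^2 - 104*z - 24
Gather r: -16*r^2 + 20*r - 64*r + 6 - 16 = -16*r^2 - 44*r - 10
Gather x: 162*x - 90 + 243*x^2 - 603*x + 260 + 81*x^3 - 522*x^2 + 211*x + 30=81*x^3 - 279*x^2 - 230*x + 200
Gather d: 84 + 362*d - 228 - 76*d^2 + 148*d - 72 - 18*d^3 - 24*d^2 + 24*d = -18*d^3 - 100*d^2 + 534*d - 216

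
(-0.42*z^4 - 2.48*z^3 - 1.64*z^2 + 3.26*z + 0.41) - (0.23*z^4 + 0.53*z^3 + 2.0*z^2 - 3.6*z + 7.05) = -0.65*z^4 - 3.01*z^3 - 3.64*z^2 + 6.86*z - 6.64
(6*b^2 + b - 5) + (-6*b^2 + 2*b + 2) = 3*b - 3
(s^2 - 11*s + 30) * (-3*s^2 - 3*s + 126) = -3*s^4 + 30*s^3 + 69*s^2 - 1476*s + 3780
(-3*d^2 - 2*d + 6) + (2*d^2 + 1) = -d^2 - 2*d + 7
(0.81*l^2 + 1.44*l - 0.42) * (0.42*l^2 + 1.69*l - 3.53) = 0.3402*l^4 + 1.9737*l^3 - 0.602100000000001*l^2 - 5.793*l + 1.4826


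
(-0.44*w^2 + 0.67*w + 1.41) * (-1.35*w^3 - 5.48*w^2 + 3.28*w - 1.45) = 0.594*w^5 + 1.5067*w^4 - 7.0183*w^3 - 4.8912*w^2 + 3.6533*w - 2.0445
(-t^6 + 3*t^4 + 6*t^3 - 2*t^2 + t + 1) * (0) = 0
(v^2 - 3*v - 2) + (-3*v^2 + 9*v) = -2*v^2 + 6*v - 2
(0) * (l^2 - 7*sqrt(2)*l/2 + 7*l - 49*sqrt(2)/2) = 0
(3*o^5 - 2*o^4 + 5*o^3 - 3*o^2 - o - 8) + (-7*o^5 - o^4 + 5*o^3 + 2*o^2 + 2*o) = -4*o^5 - 3*o^4 + 10*o^3 - o^2 + o - 8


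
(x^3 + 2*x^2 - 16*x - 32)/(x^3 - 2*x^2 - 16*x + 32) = (x + 2)/(x - 2)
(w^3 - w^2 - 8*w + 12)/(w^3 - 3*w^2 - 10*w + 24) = (w - 2)/(w - 4)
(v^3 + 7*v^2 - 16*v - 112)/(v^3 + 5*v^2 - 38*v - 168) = (v - 4)/(v - 6)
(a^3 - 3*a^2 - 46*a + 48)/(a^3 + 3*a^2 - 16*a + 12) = (a - 8)/(a - 2)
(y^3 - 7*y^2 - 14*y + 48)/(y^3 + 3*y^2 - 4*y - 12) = (y - 8)/(y + 2)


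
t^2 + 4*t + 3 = (t + 1)*(t + 3)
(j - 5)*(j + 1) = j^2 - 4*j - 5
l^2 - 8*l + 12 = (l - 6)*(l - 2)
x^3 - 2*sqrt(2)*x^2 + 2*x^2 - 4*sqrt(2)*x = x*(x + 2)*(x - 2*sqrt(2))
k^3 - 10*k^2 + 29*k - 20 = (k - 5)*(k - 4)*(k - 1)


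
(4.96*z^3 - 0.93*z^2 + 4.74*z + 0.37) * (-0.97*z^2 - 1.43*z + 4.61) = -4.8112*z^5 - 6.1907*z^4 + 19.5977*z^3 - 11.4244*z^2 + 21.3223*z + 1.7057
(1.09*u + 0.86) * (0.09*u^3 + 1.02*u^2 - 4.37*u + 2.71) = 0.0981*u^4 + 1.1892*u^3 - 3.8861*u^2 - 0.8043*u + 2.3306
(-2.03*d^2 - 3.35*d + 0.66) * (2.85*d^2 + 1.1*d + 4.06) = -5.7855*d^4 - 11.7805*d^3 - 10.0458*d^2 - 12.875*d + 2.6796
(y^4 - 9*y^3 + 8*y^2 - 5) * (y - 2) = y^5 - 11*y^4 + 26*y^3 - 16*y^2 - 5*y + 10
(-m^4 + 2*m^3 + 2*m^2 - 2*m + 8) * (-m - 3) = m^5 + m^4 - 8*m^3 - 4*m^2 - 2*m - 24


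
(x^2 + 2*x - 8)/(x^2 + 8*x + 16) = (x - 2)/(x + 4)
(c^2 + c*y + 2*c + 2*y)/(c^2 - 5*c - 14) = (c + y)/(c - 7)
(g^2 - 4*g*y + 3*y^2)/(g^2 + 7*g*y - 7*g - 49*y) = (g^2 - 4*g*y + 3*y^2)/(g^2 + 7*g*y - 7*g - 49*y)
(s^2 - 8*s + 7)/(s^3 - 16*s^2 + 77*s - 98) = (s - 1)/(s^2 - 9*s + 14)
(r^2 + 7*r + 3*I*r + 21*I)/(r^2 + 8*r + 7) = (r + 3*I)/(r + 1)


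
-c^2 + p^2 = (-c + p)*(c + p)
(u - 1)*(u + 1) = u^2 - 1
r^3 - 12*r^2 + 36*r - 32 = (r - 8)*(r - 2)^2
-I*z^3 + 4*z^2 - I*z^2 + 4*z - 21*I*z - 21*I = (z - 3*I)*(z + 7*I)*(-I*z - I)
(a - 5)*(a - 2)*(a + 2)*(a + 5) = a^4 - 29*a^2 + 100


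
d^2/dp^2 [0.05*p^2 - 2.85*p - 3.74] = 0.100000000000000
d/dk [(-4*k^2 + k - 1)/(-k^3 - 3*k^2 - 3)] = (-4*k^4 + 2*k^3 + 18*k - 3)/(k^6 + 6*k^5 + 9*k^4 + 6*k^3 + 18*k^2 + 9)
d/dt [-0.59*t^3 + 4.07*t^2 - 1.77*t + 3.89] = -1.77*t^2 + 8.14*t - 1.77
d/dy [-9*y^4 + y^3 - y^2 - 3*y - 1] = -36*y^3 + 3*y^2 - 2*y - 3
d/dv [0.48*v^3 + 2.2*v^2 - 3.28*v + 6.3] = 1.44*v^2 + 4.4*v - 3.28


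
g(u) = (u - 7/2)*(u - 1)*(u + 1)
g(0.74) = 1.25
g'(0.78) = -4.63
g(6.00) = 87.50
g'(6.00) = 65.00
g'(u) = (u - 7/2)*(u - 1) + (u - 7/2)*(u + 1) + (u - 1)*(u + 1)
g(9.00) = 440.00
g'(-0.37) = 2.00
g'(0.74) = -4.54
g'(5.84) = 60.44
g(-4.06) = -117.06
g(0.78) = 1.07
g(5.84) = 77.47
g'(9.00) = 179.00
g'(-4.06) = 76.87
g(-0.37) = 3.34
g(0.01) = 3.49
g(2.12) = -4.82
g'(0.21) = -2.34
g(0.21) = 3.14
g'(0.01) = -1.07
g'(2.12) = -2.36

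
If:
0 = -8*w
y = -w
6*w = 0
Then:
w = 0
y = 0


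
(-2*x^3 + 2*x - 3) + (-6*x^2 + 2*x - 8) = -2*x^3 - 6*x^2 + 4*x - 11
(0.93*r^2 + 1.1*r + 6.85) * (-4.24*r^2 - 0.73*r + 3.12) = -3.9432*r^4 - 5.3429*r^3 - 26.9454*r^2 - 1.5685*r + 21.372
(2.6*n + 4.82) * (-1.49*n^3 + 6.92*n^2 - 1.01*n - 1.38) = -3.874*n^4 + 10.8102*n^3 + 30.7284*n^2 - 8.4562*n - 6.6516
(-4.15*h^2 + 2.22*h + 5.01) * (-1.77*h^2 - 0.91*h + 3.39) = 7.3455*h^4 - 0.1529*h^3 - 24.9564*h^2 + 2.9667*h + 16.9839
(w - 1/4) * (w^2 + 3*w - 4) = w^3 + 11*w^2/4 - 19*w/4 + 1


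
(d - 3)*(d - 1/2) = d^2 - 7*d/2 + 3/2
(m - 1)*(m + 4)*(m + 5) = m^3 + 8*m^2 + 11*m - 20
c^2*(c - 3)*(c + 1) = c^4 - 2*c^3 - 3*c^2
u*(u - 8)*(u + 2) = u^3 - 6*u^2 - 16*u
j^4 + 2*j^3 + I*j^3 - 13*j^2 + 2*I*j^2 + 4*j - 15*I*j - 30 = (j - 3)*(j + 5)*(j - I)*(j + 2*I)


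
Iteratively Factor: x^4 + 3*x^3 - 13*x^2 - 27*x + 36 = (x + 3)*(x^3 - 13*x + 12) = (x - 1)*(x + 3)*(x^2 + x - 12) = (x - 3)*(x - 1)*(x + 3)*(x + 4)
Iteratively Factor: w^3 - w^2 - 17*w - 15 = (w + 3)*(w^2 - 4*w - 5) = (w + 1)*(w + 3)*(w - 5)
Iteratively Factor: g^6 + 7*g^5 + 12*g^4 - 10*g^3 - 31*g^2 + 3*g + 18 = (g + 3)*(g^5 + 4*g^4 - 10*g^2 - g + 6) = (g - 1)*(g + 3)*(g^4 + 5*g^3 + 5*g^2 - 5*g - 6) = (g - 1)^2*(g + 3)*(g^3 + 6*g^2 + 11*g + 6) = (g - 1)^2*(g + 2)*(g + 3)*(g^2 + 4*g + 3) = (g - 1)^2*(g + 1)*(g + 2)*(g + 3)*(g + 3)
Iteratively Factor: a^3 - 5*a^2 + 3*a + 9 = (a - 3)*(a^2 - 2*a - 3) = (a - 3)*(a + 1)*(a - 3)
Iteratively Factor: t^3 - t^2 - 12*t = (t - 4)*(t^2 + 3*t) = t*(t - 4)*(t + 3)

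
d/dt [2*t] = 2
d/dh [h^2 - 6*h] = 2*h - 6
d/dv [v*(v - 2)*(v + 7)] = 3*v^2 + 10*v - 14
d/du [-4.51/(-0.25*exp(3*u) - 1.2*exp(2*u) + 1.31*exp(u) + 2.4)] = (-3.3825*exp(2*u) - 10.824*exp(u) + 5.9081)*exp(u)/(0.25*exp(3*u) + 1.2*exp(2*u) - 1.31*exp(u) - 2.4)^2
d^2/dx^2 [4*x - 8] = 0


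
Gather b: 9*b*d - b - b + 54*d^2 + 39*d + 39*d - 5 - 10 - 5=b*(9*d - 2) + 54*d^2 + 78*d - 20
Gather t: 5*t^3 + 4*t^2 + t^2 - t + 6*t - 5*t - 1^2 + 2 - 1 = 5*t^3 + 5*t^2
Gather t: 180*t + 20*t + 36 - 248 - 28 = 200*t - 240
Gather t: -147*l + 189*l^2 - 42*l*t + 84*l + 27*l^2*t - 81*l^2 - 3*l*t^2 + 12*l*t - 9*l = 108*l^2 - 3*l*t^2 - 72*l + t*(27*l^2 - 30*l)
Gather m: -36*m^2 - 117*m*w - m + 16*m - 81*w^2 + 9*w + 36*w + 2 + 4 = -36*m^2 + m*(15 - 117*w) - 81*w^2 + 45*w + 6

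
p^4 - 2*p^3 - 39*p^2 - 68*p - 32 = (p - 8)*(p + 1)^2*(p + 4)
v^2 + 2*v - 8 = (v - 2)*(v + 4)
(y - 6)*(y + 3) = y^2 - 3*y - 18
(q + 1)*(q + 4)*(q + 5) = q^3 + 10*q^2 + 29*q + 20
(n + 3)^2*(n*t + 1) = n^3*t + 6*n^2*t + n^2 + 9*n*t + 6*n + 9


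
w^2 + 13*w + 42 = (w + 6)*(w + 7)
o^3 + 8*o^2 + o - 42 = (o - 2)*(o + 3)*(o + 7)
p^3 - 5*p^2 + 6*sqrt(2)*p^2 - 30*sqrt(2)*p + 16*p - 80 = (p - 5)*(p + 2*sqrt(2))*(p + 4*sqrt(2))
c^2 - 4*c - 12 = (c - 6)*(c + 2)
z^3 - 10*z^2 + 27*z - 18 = (z - 6)*(z - 3)*(z - 1)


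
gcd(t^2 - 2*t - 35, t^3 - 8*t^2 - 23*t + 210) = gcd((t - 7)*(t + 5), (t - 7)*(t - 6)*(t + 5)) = t^2 - 2*t - 35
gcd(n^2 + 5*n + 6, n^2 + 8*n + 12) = n + 2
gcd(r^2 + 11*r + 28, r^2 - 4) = 1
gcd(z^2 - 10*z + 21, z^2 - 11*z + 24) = z - 3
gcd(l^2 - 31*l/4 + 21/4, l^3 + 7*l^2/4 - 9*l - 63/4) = 1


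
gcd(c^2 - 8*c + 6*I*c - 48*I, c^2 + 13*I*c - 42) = c + 6*I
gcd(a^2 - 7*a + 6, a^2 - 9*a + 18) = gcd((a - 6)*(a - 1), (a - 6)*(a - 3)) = a - 6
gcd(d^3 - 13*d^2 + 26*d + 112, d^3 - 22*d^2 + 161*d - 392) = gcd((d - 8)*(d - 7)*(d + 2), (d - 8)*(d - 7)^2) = d^2 - 15*d + 56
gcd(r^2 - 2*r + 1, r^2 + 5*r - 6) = r - 1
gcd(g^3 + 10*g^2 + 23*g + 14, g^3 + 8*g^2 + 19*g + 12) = g + 1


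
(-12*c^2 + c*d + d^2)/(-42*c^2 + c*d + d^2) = (-12*c^2 + c*d + d^2)/(-42*c^2 + c*d + d^2)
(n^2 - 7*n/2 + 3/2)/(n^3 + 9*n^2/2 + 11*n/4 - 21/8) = 4*(n - 3)/(4*n^2 + 20*n + 21)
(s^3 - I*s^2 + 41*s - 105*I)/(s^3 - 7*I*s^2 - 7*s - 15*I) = (s + 7*I)/(s + I)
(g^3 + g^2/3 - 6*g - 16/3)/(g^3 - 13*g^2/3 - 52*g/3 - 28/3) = (3*g^2 - 5*g - 8)/(3*g^2 - 19*g - 14)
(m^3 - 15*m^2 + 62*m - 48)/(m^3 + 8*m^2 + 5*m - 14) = (m^2 - 14*m + 48)/(m^2 + 9*m + 14)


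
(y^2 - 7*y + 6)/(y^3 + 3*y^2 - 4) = (y - 6)/(y^2 + 4*y + 4)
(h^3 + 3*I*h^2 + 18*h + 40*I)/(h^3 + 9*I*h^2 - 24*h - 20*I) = (h - 4*I)/(h + 2*I)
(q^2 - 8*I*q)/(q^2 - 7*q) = (q - 8*I)/(q - 7)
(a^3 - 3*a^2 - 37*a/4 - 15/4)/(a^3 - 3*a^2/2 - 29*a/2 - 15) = (a + 1/2)/(a + 2)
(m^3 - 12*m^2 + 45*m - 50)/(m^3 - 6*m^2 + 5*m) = (m^2 - 7*m + 10)/(m*(m - 1))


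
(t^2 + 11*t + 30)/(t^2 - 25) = (t + 6)/(t - 5)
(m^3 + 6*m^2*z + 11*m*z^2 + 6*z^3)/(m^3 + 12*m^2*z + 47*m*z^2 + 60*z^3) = (m^2 + 3*m*z + 2*z^2)/(m^2 + 9*m*z + 20*z^2)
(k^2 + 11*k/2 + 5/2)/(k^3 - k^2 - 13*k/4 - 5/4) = 2*(k + 5)/(2*k^2 - 3*k - 5)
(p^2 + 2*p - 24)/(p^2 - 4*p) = (p + 6)/p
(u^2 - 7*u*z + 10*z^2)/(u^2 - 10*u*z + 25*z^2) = (-u + 2*z)/(-u + 5*z)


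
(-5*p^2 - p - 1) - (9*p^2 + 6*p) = -14*p^2 - 7*p - 1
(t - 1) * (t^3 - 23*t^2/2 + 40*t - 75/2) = t^4 - 25*t^3/2 + 103*t^2/2 - 155*t/2 + 75/2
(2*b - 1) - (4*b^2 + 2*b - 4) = 3 - 4*b^2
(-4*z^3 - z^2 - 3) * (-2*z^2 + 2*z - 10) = 8*z^5 - 6*z^4 + 38*z^3 + 16*z^2 - 6*z + 30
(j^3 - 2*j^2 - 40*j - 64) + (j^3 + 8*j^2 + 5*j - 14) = 2*j^3 + 6*j^2 - 35*j - 78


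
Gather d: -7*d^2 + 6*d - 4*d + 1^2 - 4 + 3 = -7*d^2 + 2*d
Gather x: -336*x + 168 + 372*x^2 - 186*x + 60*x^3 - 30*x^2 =60*x^3 + 342*x^2 - 522*x + 168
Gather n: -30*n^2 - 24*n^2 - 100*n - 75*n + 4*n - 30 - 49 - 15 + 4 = -54*n^2 - 171*n - 90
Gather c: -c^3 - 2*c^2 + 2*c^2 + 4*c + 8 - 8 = -c^3 + 4*c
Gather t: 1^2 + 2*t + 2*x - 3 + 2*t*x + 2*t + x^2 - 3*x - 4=t*(2*x + 4) + x^2 - x - 6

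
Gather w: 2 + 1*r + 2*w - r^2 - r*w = -r^2 + r + w*(2 - r) + 2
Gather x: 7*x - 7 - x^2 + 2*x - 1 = -x^2 + 9*x - 8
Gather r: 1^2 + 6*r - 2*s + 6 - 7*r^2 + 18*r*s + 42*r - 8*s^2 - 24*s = -7*r^2 + r*(18*s + 48) - 8*s^2 - 26*s + 7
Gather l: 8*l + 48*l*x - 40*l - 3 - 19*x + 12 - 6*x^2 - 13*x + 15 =l*(48*x - 32) - 6*x^2 - 32*x + 24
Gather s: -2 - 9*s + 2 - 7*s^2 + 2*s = -7*s^2 - 7*s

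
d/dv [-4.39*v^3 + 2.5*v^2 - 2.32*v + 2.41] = -13.17*v^2 + 5.0*v - 2.32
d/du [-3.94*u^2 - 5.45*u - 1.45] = -7.88*u - 5.45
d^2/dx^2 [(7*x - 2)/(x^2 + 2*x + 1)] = 2*(7*x - 20)/(x^4 + 4*x^3 + 6*x^2 + 4*x + 1)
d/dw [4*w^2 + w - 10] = 8*w + 1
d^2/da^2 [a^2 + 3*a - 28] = 2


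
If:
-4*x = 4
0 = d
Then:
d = 0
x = -1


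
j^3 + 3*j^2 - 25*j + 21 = (j - 3)*(j - 1)*(j + 7)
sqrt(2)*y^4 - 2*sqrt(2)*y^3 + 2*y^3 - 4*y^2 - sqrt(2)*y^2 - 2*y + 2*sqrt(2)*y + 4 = (y - 2)*(y - 1)*(y + sqrt(2))*(sqrt(2)*y + sqrt(2))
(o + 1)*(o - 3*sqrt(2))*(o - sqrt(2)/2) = o^3 - 7*sqrt(2)*o^2/2 + o^2 - 7*sqrt(2)*o/2 + 3*o + 3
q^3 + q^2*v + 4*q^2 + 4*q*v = q*(q + 4)*(q + v)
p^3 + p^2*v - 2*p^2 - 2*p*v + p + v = (p - 1)^2*(p + v)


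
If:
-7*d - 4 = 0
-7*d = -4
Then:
No Solution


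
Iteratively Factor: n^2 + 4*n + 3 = (n + 3)*(n + 1)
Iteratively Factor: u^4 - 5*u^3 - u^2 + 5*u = (u - 1)*(u^3 - 4*u^2 - 5*u) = (u - 1)*(u + 1)*(u^2 - 5*u) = u*(u - 1)*(u + 1)*(u - 5)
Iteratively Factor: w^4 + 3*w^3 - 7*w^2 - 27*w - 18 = (w + 2)*(w^3 + w^2 - 9*w - 9) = (w + 1)*(w + 2)*(w^2 - 9) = (w - 3)*(w + 1)*(w + 2)*(w + 3)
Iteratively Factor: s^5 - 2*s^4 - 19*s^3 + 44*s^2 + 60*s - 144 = (s - 2)*(s^4 - 19*s^2 + 6*s + 72) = (s - 2)*(s + 4)*(s^3 - 4*s^2 - 3*s + 18) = (s - 3)*(s - 2)*(s + 4)*(s^2 - s - 6) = (s - 3)*(s - 2)*(s + 2)*(s + 4)*(s - 3)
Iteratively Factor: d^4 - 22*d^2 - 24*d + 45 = (d + 3)*(d^3 - 3*d^2 - 13*d + 15) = (d - 5)*(d + 3)*(d^2 + 2*d - 3) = (d - 5)*(d - 1)*(d + 3)*(d + 3)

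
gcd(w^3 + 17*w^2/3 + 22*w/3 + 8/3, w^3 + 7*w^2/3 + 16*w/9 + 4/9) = w^2 + 5*w/3 + 2/3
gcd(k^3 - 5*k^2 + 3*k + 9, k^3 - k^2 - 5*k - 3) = k^2 - 2*k - 3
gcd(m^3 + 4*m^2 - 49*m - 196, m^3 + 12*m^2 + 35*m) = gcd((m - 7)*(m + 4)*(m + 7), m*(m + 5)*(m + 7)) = m + 7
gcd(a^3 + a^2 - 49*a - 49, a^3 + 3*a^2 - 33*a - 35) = a^2 + 8*a + 7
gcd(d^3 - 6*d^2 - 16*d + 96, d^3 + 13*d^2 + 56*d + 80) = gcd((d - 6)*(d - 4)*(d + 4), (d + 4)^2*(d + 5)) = d + 4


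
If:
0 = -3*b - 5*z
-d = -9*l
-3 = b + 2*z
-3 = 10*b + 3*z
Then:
No Solution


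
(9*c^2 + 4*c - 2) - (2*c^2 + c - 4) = 7*c^2 + 3*c + 2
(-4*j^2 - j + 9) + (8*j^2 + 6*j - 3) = 4*j^2 + 5*j + 6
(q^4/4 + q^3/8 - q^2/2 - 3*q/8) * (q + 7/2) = q^5/4 + q^4 - q^3/16 - 17*q^2/8 - 21*q/16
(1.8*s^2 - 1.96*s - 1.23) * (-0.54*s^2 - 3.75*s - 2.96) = -0.972*s^4 - 5.6916*s^3 + 2.6862*s^2 + 10.4141*s + 3.6408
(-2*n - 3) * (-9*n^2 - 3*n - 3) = 18*n^3 + 33*n^2 + 15*n + 9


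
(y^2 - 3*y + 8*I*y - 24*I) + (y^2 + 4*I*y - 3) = 2*y^2 - 3*y + 12*I*y - 3 - 24*I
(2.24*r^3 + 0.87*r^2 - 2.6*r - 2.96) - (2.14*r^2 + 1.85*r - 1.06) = 2.24*r^3 - 1.27*r^2 - 4.45*r - 1.9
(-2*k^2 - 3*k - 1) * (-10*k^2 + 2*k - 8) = 20*k^4 + 26*k^3 + 20*k^2 + 22*k + 8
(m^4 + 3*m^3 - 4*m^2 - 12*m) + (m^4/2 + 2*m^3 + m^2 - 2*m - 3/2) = 3*m^4/2 + 5*m^3 - 3*m^2 - 14*m - 3/2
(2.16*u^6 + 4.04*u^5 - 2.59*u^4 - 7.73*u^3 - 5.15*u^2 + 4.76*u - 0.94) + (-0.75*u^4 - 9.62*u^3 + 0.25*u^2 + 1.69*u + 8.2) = 2.16*u^6 + 4.04*u^5 - 3.34*u^4 - 17.35*u^3 - 4.9*u^2 + 6.45*u + 7.26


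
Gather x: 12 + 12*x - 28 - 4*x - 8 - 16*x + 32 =8 - 8*x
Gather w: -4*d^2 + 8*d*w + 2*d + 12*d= -4*d^2 + 8*d*w + 14*d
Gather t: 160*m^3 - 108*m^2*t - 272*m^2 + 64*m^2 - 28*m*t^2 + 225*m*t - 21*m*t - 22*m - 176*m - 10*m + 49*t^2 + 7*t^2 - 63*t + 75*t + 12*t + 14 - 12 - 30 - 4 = 160*m^3 - 208*m^2 - 208*m + t^2*(56 - 28*m) + t*(-108*m^2 + 204*m + 24) - 32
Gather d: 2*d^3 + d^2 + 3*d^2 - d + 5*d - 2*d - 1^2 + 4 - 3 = 2*d^3 + 4*d^2 + 2*d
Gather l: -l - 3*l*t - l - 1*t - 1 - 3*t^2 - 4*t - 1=l*(-3*t - 2) - 3*t^2 - 5*t - 2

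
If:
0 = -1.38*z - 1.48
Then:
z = -1.07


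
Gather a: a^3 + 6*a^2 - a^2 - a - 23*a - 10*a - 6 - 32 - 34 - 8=a^3 + 5*a^2 - 34*a - 80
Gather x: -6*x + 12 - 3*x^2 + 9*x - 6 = -3*x^2 + 3*x + 6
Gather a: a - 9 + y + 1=a + y - 8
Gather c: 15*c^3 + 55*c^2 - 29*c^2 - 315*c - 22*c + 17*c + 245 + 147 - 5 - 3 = 15*c^3 + 26*c^2 - 320*c + 384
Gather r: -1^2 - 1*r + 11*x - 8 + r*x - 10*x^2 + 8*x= r*(x - 1) - 10*x^2 + 19*x - 9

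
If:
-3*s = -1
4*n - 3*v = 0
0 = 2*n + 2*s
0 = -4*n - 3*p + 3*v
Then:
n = -1/3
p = 0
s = 1/3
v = -4/9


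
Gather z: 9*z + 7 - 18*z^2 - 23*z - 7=-18*z^2 - 14*z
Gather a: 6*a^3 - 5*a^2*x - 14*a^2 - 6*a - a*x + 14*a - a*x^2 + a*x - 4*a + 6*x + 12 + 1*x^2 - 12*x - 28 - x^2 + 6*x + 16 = 6*a^3 + a^2*(-5*x - 14) + a*(4 - x^2)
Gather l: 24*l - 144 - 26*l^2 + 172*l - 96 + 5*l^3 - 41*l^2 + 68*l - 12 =5*l^3 - 67*l^2 + 264*l - 252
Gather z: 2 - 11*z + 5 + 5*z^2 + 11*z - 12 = 5*z^2 - 5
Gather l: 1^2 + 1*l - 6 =l - 5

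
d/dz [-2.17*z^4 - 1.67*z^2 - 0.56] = z*(-8.68*z^2 - 3.34)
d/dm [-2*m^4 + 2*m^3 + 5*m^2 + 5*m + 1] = -8*m^3 + 6*m^2 + 10*m + 5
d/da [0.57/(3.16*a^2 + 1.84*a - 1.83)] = (-3.6024*a - 1.0488)/(3.16*a^2 + 1.84*a - 1.83)^2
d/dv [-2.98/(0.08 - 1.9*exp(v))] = -5.662*exp(v)/(1.9*exp(v) - 0.08)^2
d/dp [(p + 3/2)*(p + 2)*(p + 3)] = 3*p^2 + 13*p + 27/2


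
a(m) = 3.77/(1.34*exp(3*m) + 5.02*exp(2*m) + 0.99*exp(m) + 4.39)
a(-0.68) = 0.59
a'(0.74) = -0.19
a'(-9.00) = 0.00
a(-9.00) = 0.86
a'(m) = 3.77*(-4.02*exp(3*m) - 10.04*exp(2*m) - 0.99*exp(m))/(1.34*exp(3*m) + 5.02*exp(2*m) + 0.99*exp(m) + 4.39)^2 = (-15.1554*exp(2*m) - 37.8508*exp(m) - 3.7323)*exp(m)/(1.34*exp(3*m) + 5.02*exp(2*m) + 0.99*exp(m) + 4.39)^2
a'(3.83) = -0.00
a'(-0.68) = -0.34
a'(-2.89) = -0.02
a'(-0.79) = -0.30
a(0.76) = 0.09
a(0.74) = 0.09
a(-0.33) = 0.46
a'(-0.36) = -0.41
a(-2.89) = 0.85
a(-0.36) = 0.47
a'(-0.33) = -0.42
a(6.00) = 0.00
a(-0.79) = 0.63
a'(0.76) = -0.18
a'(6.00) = 0.00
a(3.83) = 0.00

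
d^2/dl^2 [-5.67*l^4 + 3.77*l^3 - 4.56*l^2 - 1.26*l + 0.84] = -68.04*l^2 + 22.62*l - 9.12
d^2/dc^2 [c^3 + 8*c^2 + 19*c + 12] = 6*c + 16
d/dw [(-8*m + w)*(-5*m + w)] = -13*m + 2*w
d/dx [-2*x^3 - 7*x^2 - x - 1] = -6*x^2 - 14*x - 1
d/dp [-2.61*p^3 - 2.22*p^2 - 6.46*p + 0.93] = -7.83*p^2 - 4.44*p - 6.46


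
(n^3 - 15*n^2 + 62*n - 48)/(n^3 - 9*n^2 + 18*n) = (n^2 - 9*n + 8)/(n*(n - 3))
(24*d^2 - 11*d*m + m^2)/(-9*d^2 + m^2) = (-8*d + m)/(3*d + m)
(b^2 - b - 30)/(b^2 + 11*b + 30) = (b - 6)/(b + 6)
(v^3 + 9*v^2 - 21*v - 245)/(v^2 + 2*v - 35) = v + 7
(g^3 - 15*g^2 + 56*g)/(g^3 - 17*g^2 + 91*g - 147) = g*(g - 8)/(g^2 - 10*g + 21)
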